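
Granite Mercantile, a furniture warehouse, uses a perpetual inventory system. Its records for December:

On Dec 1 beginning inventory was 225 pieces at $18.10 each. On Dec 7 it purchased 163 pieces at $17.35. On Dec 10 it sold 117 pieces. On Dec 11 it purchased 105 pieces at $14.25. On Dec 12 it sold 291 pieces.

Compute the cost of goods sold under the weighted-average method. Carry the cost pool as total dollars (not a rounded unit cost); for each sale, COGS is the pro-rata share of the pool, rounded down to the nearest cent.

COGS = $6,968.98

After Dec 1: 225 on hand, pool $4,072.50 (≈ $18.1000 each)
After Dec 7: 388 on hand, pool $6,900.55 (≈ $17.7849 each)
Dec 10, sell 117: 117/388 × $6,900.55 → $2,080.83
After Dec 11: 376 on hand, pool $6,315.97 (≈ $16.7978 each)
Dec 12, sell 291: 291/376 × $6,315.97 → $4,888.15
Total COGS = $2,080.83 + $4,888.15 = $6,968.98
Ending inventory (cost pool remaining) = $1,427.82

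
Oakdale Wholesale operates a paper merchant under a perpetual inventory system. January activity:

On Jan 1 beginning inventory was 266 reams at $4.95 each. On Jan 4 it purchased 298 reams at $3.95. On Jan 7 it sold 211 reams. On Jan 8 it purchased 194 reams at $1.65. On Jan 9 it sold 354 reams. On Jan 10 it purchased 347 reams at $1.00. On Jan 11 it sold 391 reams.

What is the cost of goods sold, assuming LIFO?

COGS = $2,423.35

Jan 7, 211 sold [LIFO — newest first]: 211 @ $3.95 = $833.45
Jan 9, 354 sold [LIFO — newest first]: 194 @ $1.65 + 87 @ $3.95 + 73 @ $4.95 = $1,025.10
Jan 11, 391 sold [LIFO — newest first]: 347 @ $1.00 + 44 @ $4.95 = $564.80
Total COGS = $833.45 + $1,025.10 + $564.80 = $2,423.35
Ending inventory: 149 @ $4.95 = $737.55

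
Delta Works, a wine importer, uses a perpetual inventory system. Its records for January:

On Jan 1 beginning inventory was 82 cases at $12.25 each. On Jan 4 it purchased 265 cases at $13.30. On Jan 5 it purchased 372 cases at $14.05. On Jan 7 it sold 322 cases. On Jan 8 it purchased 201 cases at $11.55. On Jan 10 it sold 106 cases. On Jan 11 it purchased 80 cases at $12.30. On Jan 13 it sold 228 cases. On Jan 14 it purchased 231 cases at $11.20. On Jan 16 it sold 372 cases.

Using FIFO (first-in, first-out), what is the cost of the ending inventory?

Ending inventory = $2,273.60

Jan 7, 322 sold [FIFO — oldest first]: 82 @ $12.25 + 240 @ $13.30 = $4,196.50
Jan 10, 106 sold [FIFO — oldest first]: 25 @ $13.30 + 81 @ $14.05 = $1,470.55
Jan 13, 228 sold [FIFO — oldest first]: 228 @ $14.05 = $3,203.40
Jan 16, 372 sold [FIFO — oldest first]: 63 @ $14.05 + 201 @ $11.55 + 80 @ $12.30 + 28 @ $11.20 = $4,504.30
Total COGS = $4,196.50 + $1,470.55 + $3,203.40 + $4,504.30 = $13,374.75
Ending inventory: 203 @ $11.20 = $2,273.60
Check: goods available $15,648.35 = COGS $13,374.75 + ending $2,273.60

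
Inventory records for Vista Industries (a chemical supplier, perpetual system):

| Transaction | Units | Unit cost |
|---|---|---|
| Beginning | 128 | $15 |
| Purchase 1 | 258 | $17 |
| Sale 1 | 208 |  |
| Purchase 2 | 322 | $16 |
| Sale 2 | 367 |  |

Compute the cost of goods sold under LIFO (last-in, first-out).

COGS = $9,453

Sale 1 (208) [LIFO — newest first]: 208 @ $17 = $3,536
Sale 2 (367) [LIFO — newest first]: 322 @ $16 + 45 @ $17 = $5,917
Total COGS = $3,536 + $5,917 = $9,453
Ending inventory: 128 @ $15 + 5 @ $17 = $2,005
Check: goods available $11,458 = COGS $9,453 + ending $2,005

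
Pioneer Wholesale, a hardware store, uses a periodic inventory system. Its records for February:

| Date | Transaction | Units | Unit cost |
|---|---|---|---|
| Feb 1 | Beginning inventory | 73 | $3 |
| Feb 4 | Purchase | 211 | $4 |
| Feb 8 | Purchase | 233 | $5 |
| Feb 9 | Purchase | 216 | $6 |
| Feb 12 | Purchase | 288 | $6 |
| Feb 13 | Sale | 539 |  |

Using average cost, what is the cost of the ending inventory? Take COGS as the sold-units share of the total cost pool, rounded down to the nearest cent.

Ending inventory = $2,479.40

Feb 13, sell 539: 539/1021 × $5,252.00 → $2,772.60
Ending inventory (cost pool remaining) = $2,479.40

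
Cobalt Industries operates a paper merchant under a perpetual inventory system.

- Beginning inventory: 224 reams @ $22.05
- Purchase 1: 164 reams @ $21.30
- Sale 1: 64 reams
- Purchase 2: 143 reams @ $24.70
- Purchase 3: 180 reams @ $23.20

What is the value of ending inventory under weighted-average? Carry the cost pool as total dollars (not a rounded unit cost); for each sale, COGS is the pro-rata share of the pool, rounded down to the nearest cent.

Ending inventory = $14,749.59

After Beginning: 224 on hand, pool $4,939.20 (≈ $22.0500 each)
After Purchase 1: 388 on hand, pool $8,432.40 (≈ $21.7330 each)
Sale 1, sell 64: 64/388 × $8,432.40 → $1,390.91
After Purchase 2: 467 on hand, pool $10,573.59 (≈ $22.6415 each)
After Purchase 3: 647 on hand, pool $14,749.59 (≈ $22.7969 each)
Ending inventory (cost pool remaining) = $14,749.59
Check: goods available $16,140.50 = COGS $1,390.91 + ending $14,749.59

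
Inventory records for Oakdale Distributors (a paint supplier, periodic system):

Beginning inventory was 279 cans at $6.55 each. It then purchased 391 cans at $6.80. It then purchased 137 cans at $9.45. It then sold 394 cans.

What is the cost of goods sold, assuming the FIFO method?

Sale 1 (394) [FIFO — oldest first]: 279 @ $6.55 + 115 @ $6.80 = $2,609.45
Ending inventory: 276 @ $6.80 + 137 @ $9.45 = $3,171.45

COGS = $2,609.45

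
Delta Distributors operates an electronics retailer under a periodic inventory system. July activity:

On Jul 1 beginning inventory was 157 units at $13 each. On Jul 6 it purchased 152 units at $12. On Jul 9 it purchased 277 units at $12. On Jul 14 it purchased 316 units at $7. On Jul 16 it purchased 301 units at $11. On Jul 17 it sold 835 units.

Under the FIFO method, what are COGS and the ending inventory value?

COGS = $8,932; ending inventory = $3,780

Jul 17, 835 sold [FIFO — oldest first]: 157 @ $13 + 152 @ $12 + 277 @ $12 + 249 @ $7 = $8,932
Ending inventory: 67 @ $7 + 301 @ $11 = $3,780
Check: goods available $12,712 = COGS $8,932 + ending $3,780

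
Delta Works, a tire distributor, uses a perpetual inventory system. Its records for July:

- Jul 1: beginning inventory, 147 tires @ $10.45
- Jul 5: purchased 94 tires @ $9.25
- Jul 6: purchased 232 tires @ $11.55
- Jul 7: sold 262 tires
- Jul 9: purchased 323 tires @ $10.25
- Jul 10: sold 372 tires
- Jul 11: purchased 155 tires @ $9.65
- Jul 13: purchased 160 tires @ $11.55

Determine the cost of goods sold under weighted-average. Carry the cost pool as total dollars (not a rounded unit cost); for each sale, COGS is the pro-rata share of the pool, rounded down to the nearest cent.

After Jul 1: 147 on hand, pool $1,536.15 (≈ $10.4500 each)
After Jul 5: 241 on hand, pool $2,405.65 (≈ $9.9820 each)
After Jul 6: 473 on hand, pool $5,085.25 (≈ $10.7511 each)
Jul 7, sell 262: 262/473 × $5,085.25 → $2,816.77
After Jul 9: 534 on hand, pool $5,579.23 (≈ $10.4480 each)
Jul 10, sell 372: 372/534 × $5,579.23 → $3,886.65
After Jul 11: 317 on hand, pool $3,188.33 (≈ $10.0578 each)
After Jul 13: 477 on hand, pool $5,036.33 (≈ $10.5583 each)
Total COGS = $2,816.77 + $3,886.65 = $6,703.42
Ending inventory (cost pool remaining) = $5,036.33

COGS = $6,703.42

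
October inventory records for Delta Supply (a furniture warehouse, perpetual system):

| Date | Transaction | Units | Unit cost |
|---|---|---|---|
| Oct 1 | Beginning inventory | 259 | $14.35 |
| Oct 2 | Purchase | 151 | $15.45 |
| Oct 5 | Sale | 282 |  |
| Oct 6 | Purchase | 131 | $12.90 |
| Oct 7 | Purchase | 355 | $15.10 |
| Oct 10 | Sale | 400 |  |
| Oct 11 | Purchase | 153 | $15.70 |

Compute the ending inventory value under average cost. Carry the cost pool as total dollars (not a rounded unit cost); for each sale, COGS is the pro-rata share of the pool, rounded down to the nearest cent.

Ending inventory = $5,517.67

After Oct 1: 259 on hand, pool $3,716.65 (≈ $14.3500 each)
After Oct 2: 410 on hand, pool $6,049.60 (≈ $14.7551 each)
Oct 5, sell 282: 282/410 × $6,049.60 → $4,160.94
After Oct 6: 259 on hand, pool $3,578.56 (≈ $13.8168 each)
After Oct 7: 614 on hand, pool $8,939.06 (≈ $14.5587 each)
Oct 10, sell 400: 400/614 × $8,939.06 → $5,823.49
After Oct 11: 367 on hand, pool $5,517.67 (≈ $15.0345 each)
Total COGS = $4,160.94 + $5,823.49 = $9,984.43
Ending inventory (cost pool remaining) = $5,517.67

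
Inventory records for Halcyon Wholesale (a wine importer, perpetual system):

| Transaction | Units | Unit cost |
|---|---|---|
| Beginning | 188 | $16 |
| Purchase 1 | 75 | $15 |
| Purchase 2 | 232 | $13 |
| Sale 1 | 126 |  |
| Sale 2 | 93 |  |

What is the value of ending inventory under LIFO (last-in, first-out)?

Sale 1 (126) [LIFO — newest first]: 126 @ $13 = $1,638
Sale 2 (93) [LIFO — newest first]: 93 @ $13 = $1,209
Total COGS = $1,638 + $1,209 = $2,847
Ending inventory: 188 @ $16 + 75 @ $15 + 13 @ $13 = $4,302

Ending inventory = $4,302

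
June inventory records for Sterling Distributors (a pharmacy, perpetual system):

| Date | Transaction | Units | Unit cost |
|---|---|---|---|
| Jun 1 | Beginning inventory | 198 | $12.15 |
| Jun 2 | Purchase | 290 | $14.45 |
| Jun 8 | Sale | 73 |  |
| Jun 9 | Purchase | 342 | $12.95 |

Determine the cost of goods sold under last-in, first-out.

Jun 8, 73 sold [LIFO — newest first]: 73 @ $14.45 = $1,054.85
Ending inventory: 198 @ $12.15 + 217 @ $14.45 + 342 @ $12.95 = $9,970.25
Check: goods available $11,025.10 = COGS $1,054.85 + ending $9,970.25

COGS = $1,054.85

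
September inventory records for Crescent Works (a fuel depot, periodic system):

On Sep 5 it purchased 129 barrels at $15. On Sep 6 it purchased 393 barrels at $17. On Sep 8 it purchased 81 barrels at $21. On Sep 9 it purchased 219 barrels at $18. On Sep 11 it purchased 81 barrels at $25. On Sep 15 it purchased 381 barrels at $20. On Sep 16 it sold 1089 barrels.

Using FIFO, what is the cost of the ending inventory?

Ending inventory = $3,900

Sep 16, 1089 sold [FIFO — oldest first]: 129 @ $15 + 393 @ $17 + 81 @ $21 + 219 @ $18 + 81 @ $25 + 186 @ $20 = $20,004
Ending inventory: 195 @ $20 = $3,900
Check: goods available $23,904 = COGS $20,004 + ending $3,900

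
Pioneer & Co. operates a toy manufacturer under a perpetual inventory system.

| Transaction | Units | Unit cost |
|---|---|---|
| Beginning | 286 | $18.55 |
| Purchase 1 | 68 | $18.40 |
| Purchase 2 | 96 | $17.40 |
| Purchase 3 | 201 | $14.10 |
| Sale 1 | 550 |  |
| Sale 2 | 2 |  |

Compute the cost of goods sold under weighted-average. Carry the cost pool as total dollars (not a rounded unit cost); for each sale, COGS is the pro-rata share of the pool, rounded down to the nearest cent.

After Beginning: 286 on hand, pool $5,305.30 (≈ $18.5500 each)
After Purchase 1: 354 on hand, pool $6,556.50 (≈ $18.5212 each)
After Purchase 2: 450 on hand, pool $8,226.90 (≈ $18.2820 each)
After Purchase 3: 651 on hand, pool $11,061.00 (≈ $16.9908 each)
Sale 1, sell 550: 550/651 × $11,061.00 → $9,344.93
Sale 2, sell 2: 2/101 × $1,716.07 → $33.98
Total COGS = $9,344.93 + $33.98 = $9,378.91
Ending inventory (cost pool remaining) = $1,682.09
Check: goods available $11,061.00 = COGS $9,378.91 + ending $1,682.09

COGS = $9,378.91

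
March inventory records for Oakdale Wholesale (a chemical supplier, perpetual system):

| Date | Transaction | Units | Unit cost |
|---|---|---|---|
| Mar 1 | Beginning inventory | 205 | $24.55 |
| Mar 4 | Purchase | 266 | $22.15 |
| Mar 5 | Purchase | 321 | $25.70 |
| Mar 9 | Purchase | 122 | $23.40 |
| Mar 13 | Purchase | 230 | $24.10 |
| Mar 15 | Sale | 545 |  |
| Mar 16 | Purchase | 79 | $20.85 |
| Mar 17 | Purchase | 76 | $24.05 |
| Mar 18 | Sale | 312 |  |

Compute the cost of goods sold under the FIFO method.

COGS = $20,695.35

Mar 15, 545 sold [FIFO — oldest first]: 205 @ $24.55 + 266 @ $22.15 + 74 @ $25.70 = $12,826.45
Mar 18, 312 sold [FIFO — oldest first]: 247 @ $25.70 + 65 @ $23.40 = $7,868.90
Total COGS = $12,826.45 + $7,868.90 = $20,695.35
Ending inventory: 57 @ $23.40 + 230 @ $24.10 + 79 @ $20.85 + 76 @ $24.05 = $10,351.75
Check: goods available $31,047.10 = COGS $20,695.35 + ending $10,351.75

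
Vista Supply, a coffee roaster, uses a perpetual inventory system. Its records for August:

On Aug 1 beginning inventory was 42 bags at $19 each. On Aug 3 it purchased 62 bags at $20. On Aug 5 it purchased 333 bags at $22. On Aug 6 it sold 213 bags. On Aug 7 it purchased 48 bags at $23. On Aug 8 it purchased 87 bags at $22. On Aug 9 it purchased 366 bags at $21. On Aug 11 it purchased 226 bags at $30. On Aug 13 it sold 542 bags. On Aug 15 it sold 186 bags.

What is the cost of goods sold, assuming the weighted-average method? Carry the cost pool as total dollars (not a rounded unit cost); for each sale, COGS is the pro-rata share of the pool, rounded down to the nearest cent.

COGS = $21,622.65

After Aug 1: 42 on hand, pool $798.00 (≈ $19.0000 each)
After Aug 3: 104 on hand, pool $2,038.00 (≈ $19.5962 each)
After Aug 5: 437 on hand, pool $9,364.00 (≈ $21.4279 each)
Aug 6, sell 213: 213/437 × $9,364.00 → $4,564.14
After Aug 7: 272 on hand, pool $5,903.86 (≈ $21.7054 each)
After Aug 8: 359 on hand, pool $7,817.86 (≈ $21.7768 each)
After Aug 9: 725 on hand, pool $15,503.86 (≈ $21.3846 each)
After Aug 11: 951 on hand, pool $22,283.86 (≈ $23.4320 each)
Aug 13, sell 542: 542/951 × $22,283.86 → $12,700.15
Aug 15, sell 186: 186/409 × $9,583.71 → $4,358.36
Total COGS = $4,564.14 + $12,700.15 + $4,358.36 = $21,622.65
Ending inventory (cost pool remaining) = $5,225.35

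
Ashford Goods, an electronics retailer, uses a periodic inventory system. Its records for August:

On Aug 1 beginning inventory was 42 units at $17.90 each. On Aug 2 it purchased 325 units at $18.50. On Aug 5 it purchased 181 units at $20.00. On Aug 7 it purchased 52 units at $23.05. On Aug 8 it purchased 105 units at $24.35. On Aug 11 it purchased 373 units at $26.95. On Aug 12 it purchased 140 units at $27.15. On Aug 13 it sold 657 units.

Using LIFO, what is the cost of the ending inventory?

Ending inventory = $10,683.95

Aug 13, 657 sold [LIFO — newest first]: 140 @ $27.15 + 373 @ $26.95 + 105 @ $24.35 + 39 @ $23.05 = $17,309.05
Ending inventory: 42 @ $17.90 + 325 @ $18.50 + 181 @ $20.00 + 13 @ $23.05 = $10,683.95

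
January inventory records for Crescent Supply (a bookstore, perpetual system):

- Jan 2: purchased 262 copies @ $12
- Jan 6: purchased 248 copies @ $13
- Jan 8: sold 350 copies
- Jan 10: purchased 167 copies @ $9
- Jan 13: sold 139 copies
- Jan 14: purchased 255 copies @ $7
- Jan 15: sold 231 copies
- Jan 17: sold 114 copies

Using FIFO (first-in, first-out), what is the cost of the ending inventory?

Jan 8, 350 sold [FIFO — oldest first]: 262 @ $12 + 88 @ $13 = $4,288
Jan 13, 139 sold [FIFO — oldest first]: 139 @ $13 = $1,807
Jan 15, 231 sold [FIFO — oldest first]: 21 @ $13 + 167 @ $9 + 43 @ $7 = $2,077
Jan 17, 114 sold [FIFO — oldest first]: 114 @ $7 = $798
Total COGS = $4,288 + $1,807 + $2,077 + $798 = $8,970
Ending inventory: 98 @ $7 = $686

Ending inventory = $686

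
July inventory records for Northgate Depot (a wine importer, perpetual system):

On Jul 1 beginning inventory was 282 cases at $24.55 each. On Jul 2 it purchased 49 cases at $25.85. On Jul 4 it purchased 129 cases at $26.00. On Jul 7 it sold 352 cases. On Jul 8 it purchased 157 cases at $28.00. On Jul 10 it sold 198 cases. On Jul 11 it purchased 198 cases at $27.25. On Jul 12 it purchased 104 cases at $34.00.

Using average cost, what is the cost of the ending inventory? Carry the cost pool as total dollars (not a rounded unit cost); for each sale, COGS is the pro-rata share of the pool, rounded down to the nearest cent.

After Jul 1: 282 on hand, pool $6,923.10 (≈ $24.5500 each)
After Jul 2: 331 on hand, pool $8,189.75 (≈ $24.7424 each)
After Jul 4: 460 on hand, pool $11,543.75 (≈ $25.0951 each)
Jul 7, sell 352: 352/460 × $11,543.75 → $8,833.47
After Jul 8: 265 on hand, pool $7,106.28 (≈ $26.8162 each)
Jul 10, sell 198: 198/265 × $7,106.28 → $5,309.59
After Jul 11: 265 on hand, pool $7,192.19 (≈ $27.1403 each)
After Jul 12: 369 on hand, pool $10,728.19 (≈ $29.0737 each)
Total COGS = $8,833.47 + $5,309.59 = $14,143.06
Ending inventory (cost pool remaining) = $10,728.19

Ending inventory = $10,728.19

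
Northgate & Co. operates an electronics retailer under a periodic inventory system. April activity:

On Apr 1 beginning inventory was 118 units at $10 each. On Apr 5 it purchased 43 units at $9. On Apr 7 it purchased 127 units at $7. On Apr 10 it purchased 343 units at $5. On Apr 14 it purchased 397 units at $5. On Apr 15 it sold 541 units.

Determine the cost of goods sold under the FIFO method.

COGS = $3,721

Apr 15, 541 sold [FIFO — oldest first]: 118 @ $10 + 43 @ $9 + 127 @ $7 + 253 @ $5 = $3,721
Ending inventory: 90 @ $5 + 397 @ $5 = $2,435
Check: goods available $6,156 = COGS $3,721 + ending $2,435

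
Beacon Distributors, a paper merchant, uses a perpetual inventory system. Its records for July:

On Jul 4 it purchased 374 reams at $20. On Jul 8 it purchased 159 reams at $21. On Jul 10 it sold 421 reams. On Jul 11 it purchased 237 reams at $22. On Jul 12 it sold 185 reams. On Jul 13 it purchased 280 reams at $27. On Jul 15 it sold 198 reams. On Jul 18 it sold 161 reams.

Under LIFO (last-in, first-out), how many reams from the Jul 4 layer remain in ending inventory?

Jul 10, 421 sold [LIFO — newest first]: 159 @ $21 + 262 @ $20 = $8,579
Jul 12, 185 sold [LIFO — newest first]: 185 @ $22 = $4,070
Jul 15, 198 sold [LIFO — newest first]: 198 @ $27 = $5,346
Jul 18, 161 sold [LIFO — newest first]: 82 @ $27 + 52 @ $22 + 27 @ $20 = $3,898
Total COGS = $8,579 + $4,070 + $5,346 + $3,898 = $21,893
Ending inventory: 85 @ $20 = $1,700

85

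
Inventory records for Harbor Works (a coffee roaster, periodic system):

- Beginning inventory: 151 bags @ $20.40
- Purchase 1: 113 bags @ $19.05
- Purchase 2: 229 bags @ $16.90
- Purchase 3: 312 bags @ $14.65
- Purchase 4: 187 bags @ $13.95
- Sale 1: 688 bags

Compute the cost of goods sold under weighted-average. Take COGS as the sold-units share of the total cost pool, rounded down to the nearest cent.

COGS = $11,292.77

Sale 1, sell 688: 688/992 × $16,282.60 → $11,292.77
Ending inventory (cost pool remaining) = $4,989.83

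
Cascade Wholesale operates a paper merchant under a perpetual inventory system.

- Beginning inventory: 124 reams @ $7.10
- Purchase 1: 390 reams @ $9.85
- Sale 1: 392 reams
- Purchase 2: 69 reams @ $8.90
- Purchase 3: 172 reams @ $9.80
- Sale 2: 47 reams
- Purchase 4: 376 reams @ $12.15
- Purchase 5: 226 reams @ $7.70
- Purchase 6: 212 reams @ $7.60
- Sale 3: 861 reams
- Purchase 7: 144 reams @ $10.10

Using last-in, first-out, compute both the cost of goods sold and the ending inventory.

COGS = $12,696.70; ending inventory = $3,699.10

Sale 1 (392) [LIFO — newest first]: 390 @ $9.85 + 2 @ $7.10 = $3,855.70
Sale 2 (47) [LIFO — newest first]: 47 @ $9.80 = $460.60
Sale 3 (861) [LIFO — newest first]: 212 @ $7.60 + 226 @ $7.70 + 376 @ $12.15 + 47 @ $9.80 = $8,380.40
Total COGS = $3,855.70 + $460.60 + $8,380.40 = $12,696.70
Ending inventory: 122 @ $7.10 + 69 @ $8.90 + 78 @ $9.80 + 144 @ $10.10 = $3,699.10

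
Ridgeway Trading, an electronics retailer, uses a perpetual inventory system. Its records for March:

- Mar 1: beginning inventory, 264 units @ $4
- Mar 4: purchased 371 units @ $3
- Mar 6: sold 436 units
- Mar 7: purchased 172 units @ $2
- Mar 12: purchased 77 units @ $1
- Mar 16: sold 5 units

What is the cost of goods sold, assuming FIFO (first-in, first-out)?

Mar 6, 436 sold [FIFO — oldest first]: 264 @ $4 + 172 @ $3 = $1,572
Mar 16, 5 sold [FIFO — oldest first]: 5 @ $3 = $15
Total COGS = $1,572 + $15 = $1,587
Ending inventory: 194 @ $3 + 172 @ $2 + 77 @ $1 = $1,003
Check: goods available $2,590 = COGS $1,587 + ending $1,003

COGS = $1,587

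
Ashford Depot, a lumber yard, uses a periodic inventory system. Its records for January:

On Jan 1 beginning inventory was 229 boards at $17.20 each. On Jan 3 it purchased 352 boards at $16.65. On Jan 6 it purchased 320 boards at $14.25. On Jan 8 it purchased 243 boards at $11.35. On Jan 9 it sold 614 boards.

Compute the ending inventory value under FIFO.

Jan 9, 614 sold [FIFO — oldest first]: 229 @ $17.20 + 352 @ $16.65 + 33 @ $14.25 = $10,269.85
Ending inventory: 287 @ $14.25 + 243 @ $11.35 = $6,847.80
Check: goods available $17,117.65 = COGS $10,269.85 + ending $6,847.80

Ending inventory = $6,847.80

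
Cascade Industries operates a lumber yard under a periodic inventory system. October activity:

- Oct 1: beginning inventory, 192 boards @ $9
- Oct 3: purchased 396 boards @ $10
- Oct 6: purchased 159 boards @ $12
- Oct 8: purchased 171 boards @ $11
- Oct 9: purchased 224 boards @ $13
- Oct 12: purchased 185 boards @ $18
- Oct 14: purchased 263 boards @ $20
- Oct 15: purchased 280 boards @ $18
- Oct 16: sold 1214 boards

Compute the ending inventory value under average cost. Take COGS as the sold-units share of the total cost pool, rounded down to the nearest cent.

Oct 16, sell 1214: 1214/1870 × $26,019.00 → $16,891.47
Ending inventory (cost pool remaining) = $9,127.53
Check: goods available $26,019.00 = COGS $16,891.47 + ending $9,127.53

Ending inventory = $9,127.53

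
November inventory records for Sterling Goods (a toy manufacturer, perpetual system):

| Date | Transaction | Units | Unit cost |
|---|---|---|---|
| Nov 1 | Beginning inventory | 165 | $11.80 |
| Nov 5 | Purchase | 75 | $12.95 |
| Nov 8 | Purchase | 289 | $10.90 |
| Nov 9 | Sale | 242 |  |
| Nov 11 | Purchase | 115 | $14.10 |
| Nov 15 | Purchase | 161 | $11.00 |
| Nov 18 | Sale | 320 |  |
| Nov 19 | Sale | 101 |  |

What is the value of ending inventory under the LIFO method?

Ending inventory = $1,675.60

Nov 9, 242 sold [LIFO — newest first]: 242 @ $10.90 = $2,637.80
Nov 18, 320 sold [LIFO — newest first]: 161 @ $11.00 + 115 @ $14.10 + 44 @ $10.90 = $3,872.10
Nov 19, 101 sold [LIFO — newest first]: 3 @ $10.90 + 75 @ $12.95 + 23 @ $11.80 = $1,275.35
Total COGS = $2,637.80 + $3,872.10 + $1,275.35 = $7,785.25
Ending inventory: 142 @ $11.80 = $1,675.60
Check: goods available $9,460.85 = COGS $7,785.25 + ending $1,675.60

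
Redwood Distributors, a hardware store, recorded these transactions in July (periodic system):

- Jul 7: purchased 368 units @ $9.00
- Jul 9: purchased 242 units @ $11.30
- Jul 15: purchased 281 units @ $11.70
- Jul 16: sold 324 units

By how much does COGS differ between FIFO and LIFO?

$857.60

FIFO COGS: 324 @ $9.00 = $2,916.00
LIFO COGS: 281 @ $11.70 + 43 @ $11.30 = $3,773.60
Difference = |$2,916.00 − $3,773.60| = $857.60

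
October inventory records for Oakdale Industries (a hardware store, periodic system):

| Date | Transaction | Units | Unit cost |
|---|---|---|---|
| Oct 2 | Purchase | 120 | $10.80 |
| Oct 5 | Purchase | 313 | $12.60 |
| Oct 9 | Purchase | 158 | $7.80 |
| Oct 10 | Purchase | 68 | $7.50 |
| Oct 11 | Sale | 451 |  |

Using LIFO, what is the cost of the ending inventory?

Ending inventory = $2,404.80

Oct 11, 451 sold [LIFO — newest first]: 68 @ $7.50 + 158 @ $7.80 + 225 @ $12.60 = $4,577.40
Ending inventory: 120 @ $10.80 + 88 @ $12.60 = $2,404.80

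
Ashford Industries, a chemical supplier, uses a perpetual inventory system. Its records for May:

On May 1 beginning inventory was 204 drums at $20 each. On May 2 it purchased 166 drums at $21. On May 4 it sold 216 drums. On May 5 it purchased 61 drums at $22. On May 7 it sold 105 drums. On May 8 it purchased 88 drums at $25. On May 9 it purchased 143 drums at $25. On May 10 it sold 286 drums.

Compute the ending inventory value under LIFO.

May 4, 216 sold [LIFO — newest first]: 166 @ $21 + 50 @ $20 = $4,486
May 7, 105 sold [LIFO — newest first]: 61 @ $22 + 44 @ $20 = $2,222
May 10, 286 sold [LIFO — newest first]: 143 @ $25 + 88 @ $25 + 55 @ $20 = $6,875
Total COGS = $4,486 + $2,222 + $6,875 = $13,583
Ending inventory: 55 @ $20 = $1,100

Ending inventory = $1,100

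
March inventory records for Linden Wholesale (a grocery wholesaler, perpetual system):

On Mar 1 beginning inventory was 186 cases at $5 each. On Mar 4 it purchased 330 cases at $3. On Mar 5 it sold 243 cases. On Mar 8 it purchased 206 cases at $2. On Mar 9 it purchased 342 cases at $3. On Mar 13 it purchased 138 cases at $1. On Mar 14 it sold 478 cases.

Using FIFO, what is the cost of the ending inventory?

Ending inventory = $1,166

Mar 5, 243 sold [FIFO — oldest first]: 186 @ $5 + 57 @ $3 = $1,101
Mar 14, 478 sold [FIFO — oldest first]: 273 @ $3 + 205 @ $2 = $1,229
Total COGS = $1,101 + $1,229 = $2,330
Ending inventory: 1 @ $2 + 342 @ $3 + 138 @ $1 = $1,166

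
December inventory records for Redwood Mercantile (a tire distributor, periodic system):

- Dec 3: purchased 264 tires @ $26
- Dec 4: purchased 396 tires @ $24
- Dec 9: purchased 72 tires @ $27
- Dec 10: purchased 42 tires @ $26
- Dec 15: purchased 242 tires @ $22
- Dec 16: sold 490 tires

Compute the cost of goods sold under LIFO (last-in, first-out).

Dec 16, 490 sold [LIFO — newest first]: 242 @ $22 + 42 @ $26 + 72 @ $27 + 134 @ $24 = $11,576
Ending inventory: 264 @ $26 + 262 @ $24 = $13,152

COGS = $11,576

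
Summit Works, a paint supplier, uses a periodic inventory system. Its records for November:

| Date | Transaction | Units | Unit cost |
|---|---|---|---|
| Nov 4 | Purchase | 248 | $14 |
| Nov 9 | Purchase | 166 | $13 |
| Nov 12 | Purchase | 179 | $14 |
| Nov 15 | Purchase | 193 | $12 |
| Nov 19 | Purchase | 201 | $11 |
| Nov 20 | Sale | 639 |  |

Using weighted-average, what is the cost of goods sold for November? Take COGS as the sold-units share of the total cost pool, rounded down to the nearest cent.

Nov 20, sell 639: 639/987 × $12,663.00 → $8,198.23
Ending inventory (cost pool remaining) = $4,464.77

COGS = $8,198.23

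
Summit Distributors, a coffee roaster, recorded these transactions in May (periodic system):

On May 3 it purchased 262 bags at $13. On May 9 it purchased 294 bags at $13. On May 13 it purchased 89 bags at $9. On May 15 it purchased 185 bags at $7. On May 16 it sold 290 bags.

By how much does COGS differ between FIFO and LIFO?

FIFO COGS: 262 @ $13 + 28 @ $13 = $3,770
LIFO COGS: 185 @ $7 + 89 @ $9 + 16 @ $13 = $2,304
Difference = |$3,770 − $2,304| = $1,466

$1,466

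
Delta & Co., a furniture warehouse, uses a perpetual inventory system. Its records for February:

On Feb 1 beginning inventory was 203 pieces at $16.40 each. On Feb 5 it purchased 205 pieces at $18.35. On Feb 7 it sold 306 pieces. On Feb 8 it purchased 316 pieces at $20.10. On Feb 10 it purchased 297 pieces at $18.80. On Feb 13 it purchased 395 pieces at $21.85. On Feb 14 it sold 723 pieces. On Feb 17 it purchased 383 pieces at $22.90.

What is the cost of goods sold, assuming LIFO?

COGS = $20,255.60

Feb 7, 306 sold [LIFO — newest first]: 205 @ $18.35 + 101 @ $16.40 = $5,418.15
Feb 14, 723 sold [LIFO — newest first]: 395 @ $21.85 + 297 @ $18.80 + 31 @ $20.10 = $14,837.45
Total COGS = $5,418.15 + $14,837.45 = $20,255.60
Ending inventory: 102 @ $16.40 + 285 @ $20.10 + 383 @ $22.90 = $16,172.00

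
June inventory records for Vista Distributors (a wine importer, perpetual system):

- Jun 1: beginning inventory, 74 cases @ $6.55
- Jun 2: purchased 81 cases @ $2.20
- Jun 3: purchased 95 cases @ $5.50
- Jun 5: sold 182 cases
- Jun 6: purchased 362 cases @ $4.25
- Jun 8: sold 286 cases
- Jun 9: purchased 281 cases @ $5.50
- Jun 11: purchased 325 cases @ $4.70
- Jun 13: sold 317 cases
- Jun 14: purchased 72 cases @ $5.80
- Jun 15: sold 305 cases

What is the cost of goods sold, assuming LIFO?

COGS = $5,138.10

Jun 5, 182 sold [LIFO — newest first]: 95 @ $5.50 + 81 @ $2.20 + 6 @ $6.55 = $740.00
Jun 8, 286 sold [LIFO — newest first]: 286 @ $4.25 = $1,215.50
Jun 13, 317 sold [LIFO — newest first]: 317 @ $4.70 = $1,489.90
Jun 15, 305 sold [LIFO — newest first]: 72 @ $5.80 + 8 @ $4.70 + 225 @ $5.50 = $1,692.70
Total COGS = $740.00 + $1,215.50 + $1,489.90 + $1,692.70 = $5,138.10
Ending inventory: 68 @ $6.55 + 76 @ $4.25 + 56 @ $5.50 = $1,076.40
Check: goods available $6,214.50 = COGS $5,138.10 + ending $1,076.40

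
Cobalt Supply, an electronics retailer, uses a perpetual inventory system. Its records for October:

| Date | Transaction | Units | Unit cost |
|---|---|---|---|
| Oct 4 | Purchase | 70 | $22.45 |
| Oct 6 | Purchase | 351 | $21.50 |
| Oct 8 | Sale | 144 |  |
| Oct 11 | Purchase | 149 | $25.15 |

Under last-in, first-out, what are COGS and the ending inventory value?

COGS = $3,096.00; ending inventory = $9,769.35

Oct 8, 144 sold [LIFO — newest first]: 144 @ $21.50 = $3,096.00
Ending inventory: 70 @ $22.45 + 207 @ $21.50 + 149 @ $25.15 = $9,769.35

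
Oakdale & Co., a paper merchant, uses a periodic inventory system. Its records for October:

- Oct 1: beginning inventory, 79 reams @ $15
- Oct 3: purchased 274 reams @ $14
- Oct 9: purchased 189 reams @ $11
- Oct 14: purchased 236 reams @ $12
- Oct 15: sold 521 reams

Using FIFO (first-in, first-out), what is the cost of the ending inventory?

Oct 15, 521 sold [FIFO — oldest first]: 79 @ $15 + 274 @ $14 + 168 @ $11 = $6,869
Ending inventory: 21 @ $11 + 236 @ $12 = $3,063

Ending inventory = $3,063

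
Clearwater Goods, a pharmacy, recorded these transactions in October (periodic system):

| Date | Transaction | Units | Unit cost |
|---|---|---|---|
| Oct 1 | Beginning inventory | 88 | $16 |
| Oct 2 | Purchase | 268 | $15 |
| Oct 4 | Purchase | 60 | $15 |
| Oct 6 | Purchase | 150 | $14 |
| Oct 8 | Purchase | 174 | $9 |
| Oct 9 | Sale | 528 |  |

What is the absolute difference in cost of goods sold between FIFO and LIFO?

$1,170

FIFO COGS: 88 @ $16 + 268 @ $15 + 60 @ $15 + 112 @ $14 = $7,896
LIFO COGS: 174 @ $9 + 150 @ $14 + 60 @ $15 + 144 @ $15 = $6,726
Difference = |$7,896 − $6,726| = $1,170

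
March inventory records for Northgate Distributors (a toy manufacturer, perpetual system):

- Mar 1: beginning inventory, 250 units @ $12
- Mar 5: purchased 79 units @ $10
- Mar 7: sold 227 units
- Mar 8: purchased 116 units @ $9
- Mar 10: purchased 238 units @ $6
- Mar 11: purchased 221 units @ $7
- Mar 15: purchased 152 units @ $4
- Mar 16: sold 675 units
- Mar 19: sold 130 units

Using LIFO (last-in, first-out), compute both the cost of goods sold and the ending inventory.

COGS = $8,129; ending inventory = $288

Mar 7, 227 sold [LIFO — newest first]: 79 @ $10 + 148 @ $12 = $2,566
Mar 16, 675 sold [LIFO — newest first]: 152 @ $4 + 221 @ $7 + 238 @ $6 + 64 @ $9 = $4,159
Mar 19, 130 sold [LIFO — newest first]: 52 @ $9 + 78 @ $12 = $1,404
Total COGS = $2,566 + $4,159 + $1,404 = $8,129
Ending inventory: 24 @ $12 = $288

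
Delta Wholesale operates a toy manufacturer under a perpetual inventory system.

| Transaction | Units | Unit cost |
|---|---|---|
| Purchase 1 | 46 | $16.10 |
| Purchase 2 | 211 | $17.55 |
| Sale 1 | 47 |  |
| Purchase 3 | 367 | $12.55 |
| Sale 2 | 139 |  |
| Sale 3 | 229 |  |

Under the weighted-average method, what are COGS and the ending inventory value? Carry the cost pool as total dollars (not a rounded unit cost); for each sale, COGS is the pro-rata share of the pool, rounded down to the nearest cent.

After Purchase 1: 46 on hand, pool $740.60 (≈ $16.1000 each)
After Purchase 2: 257 on hand, pool $4,443.65 (≈ $17.2905 each)
Sale 1, sell 47: 47/257 × $4,443.65 → $812.65
After Purchase 3: 577 on hand, pool $8,236.85 (≈ $14.2753 each)
Sale 2, sell 139: 139/577 × $8,236.85 → $1,984.26
Sale 3, sell 229: 229/438 × $6,252.59 → $3,269.04
Total COGS = $812.65 + $1,984.26 + $3,269.04 = $6,065.95
Ending inventory (cost pool remaining) = $2,983.55

COGS = $6,065.95; ending inventory = $2,983.55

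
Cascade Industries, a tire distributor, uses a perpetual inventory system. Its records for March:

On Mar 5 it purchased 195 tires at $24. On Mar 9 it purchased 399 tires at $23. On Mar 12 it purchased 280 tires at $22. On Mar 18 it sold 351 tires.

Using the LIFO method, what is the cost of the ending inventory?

Ending inventory = $12,224

Mar 18, 351 sold [LIFO — newest first]: 280 @ $22 + 71 @ $23 = $7,793
Ending inventory: 195 @ $24 + 328 @ $23 = $12,224
Check: goods available $20,017 = COGS $7,793 + ending $12,224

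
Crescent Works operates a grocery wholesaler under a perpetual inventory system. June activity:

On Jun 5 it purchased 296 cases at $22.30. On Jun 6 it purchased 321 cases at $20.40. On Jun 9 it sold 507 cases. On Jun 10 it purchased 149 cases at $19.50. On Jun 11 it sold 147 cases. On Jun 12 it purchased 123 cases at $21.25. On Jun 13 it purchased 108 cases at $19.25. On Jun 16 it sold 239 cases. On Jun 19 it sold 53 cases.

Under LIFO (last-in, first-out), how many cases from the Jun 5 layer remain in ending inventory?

Jun 9, 507 sold [LIFO — newest first]: 321 @ $20.40 + 186 @ $22.30 = $10,696.20
Jun 11, 147 sold [LIFO — newest first]: 147 @ $19.50 = $2,866.50
Jun 16, 239 sold [LIFO — newest first]: 108 @ $19.25 + 123 @ $21.25 + 2 @ $19.50 + 6 @ $22.30 = $4,865.55
Jun 19, 53 sold [LIFO — newest first]: 53 @ $22.30 = $1,181.90
Total COGS = $10,696.20 + $2,866.50 + $4,865.55 + $1,181.90 = $19,610.15
Ending inventory: 51 @ $22.30 = $1,137.30
Check: goods available $20,747.45 = COGS $19,610.15 + ending $1,137.30

51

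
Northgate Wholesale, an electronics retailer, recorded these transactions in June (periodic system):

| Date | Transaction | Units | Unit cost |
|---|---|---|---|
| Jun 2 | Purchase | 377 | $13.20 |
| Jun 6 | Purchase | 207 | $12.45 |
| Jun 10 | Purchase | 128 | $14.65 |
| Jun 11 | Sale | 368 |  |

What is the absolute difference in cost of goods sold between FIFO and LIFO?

FIFO COGS: 368 @ $13.20 = $4,857.60
LIFO COGS: 128 @ $14.65 + 207 @ $12.45 + 33 @ $13.20 = $4,887.95
Difference = |$4,857.60 − $4,887.95| = $30.35

$30.35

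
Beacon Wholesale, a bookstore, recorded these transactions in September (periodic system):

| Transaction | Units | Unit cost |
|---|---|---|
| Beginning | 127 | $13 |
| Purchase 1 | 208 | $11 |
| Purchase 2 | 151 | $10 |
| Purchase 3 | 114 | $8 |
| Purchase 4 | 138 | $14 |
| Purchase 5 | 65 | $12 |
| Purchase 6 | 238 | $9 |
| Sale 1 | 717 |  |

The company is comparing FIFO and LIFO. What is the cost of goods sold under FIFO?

FIFO COGS: 127 @ $13 + 208 @ $11 + 151 @ $10 + 114 @ $8 + 117 @ $14 = $7,999
LIFO COGS: 238 @ $9 + 65 @ $12 + 138 @ $14 + 114 @ $8 + 151 @ $10 + 11 @ $11 = $7,397

COGS = $7,999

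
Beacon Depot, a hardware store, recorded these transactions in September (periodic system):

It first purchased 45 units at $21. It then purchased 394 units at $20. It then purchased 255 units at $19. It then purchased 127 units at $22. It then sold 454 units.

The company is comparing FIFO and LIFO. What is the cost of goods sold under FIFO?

FIFO COGS: 45 @ $21 + 394 @ $20 + 15 @ $19 = $9,110
LIFO COGS: 127 @ $22 + 255 @ $19 + 72 @ $20 = $9,079

COGS = $9,110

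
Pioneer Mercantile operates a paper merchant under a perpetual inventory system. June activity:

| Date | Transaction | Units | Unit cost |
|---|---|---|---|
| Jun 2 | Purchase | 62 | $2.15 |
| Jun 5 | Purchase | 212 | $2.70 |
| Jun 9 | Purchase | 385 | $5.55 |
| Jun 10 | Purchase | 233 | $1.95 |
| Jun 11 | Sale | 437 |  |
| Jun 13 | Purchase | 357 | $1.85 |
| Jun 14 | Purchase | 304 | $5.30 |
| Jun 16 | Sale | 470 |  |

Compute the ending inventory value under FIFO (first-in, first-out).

Jun 11, 437 sold [FIFO — oldest first]: 62 @ $2.15 + 212 @ $2.70 + 163 @ $5.55 = $1,610.35
Jun 16, 470 sold [FIFO — oldest first]: 222 @ $5.55 + 233 @ $1.95 + 15 @ $1.85 = $1,714.20
Total COGS = $1,610.35 + $1,714.20 = $3,324.55
Ending inventory: 342 @ $1.85 + 304 @ $5.30 = $2,243.90
Check: goods available $5,568.45 = COGS $3,324.55 + ending $2,243.90

Ending inventory = $2,243.90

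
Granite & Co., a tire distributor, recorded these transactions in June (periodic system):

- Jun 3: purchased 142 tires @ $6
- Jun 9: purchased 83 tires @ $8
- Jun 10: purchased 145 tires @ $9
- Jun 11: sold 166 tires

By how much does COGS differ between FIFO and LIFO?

$429

FIFO COGS: 142 @ $6 + 24 @ $8 = $1,044
LIFO COGS: 145 @ $9 + 21 @ $8 = $1,473
Difference = |$1,044 − $1,473| = $429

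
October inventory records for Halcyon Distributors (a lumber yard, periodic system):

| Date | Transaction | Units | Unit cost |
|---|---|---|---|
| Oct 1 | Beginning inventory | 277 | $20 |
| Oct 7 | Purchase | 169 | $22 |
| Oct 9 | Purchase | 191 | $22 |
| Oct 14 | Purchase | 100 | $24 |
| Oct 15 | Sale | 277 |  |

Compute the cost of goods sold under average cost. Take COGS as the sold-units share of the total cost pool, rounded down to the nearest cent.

COGS = $5,960.94

Oct 15, sell 277: 277/737 × $15,860.00 → $5,960.94
Ending inventory (cost pool remaining) = $9,899.06
Check: goods available $15,860.00 = COGS $5,960.94 + ending $9,899.06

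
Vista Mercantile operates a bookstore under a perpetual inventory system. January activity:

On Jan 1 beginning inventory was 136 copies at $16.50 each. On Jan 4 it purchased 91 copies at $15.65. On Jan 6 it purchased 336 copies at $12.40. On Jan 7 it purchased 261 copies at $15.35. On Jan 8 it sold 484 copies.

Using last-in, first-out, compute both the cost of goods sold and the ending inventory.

Jan 8, 484 sold [LIFO — newest first]: 261 @ $15.35 + 223 @ $12.40 = $6,771.55
Ending inventory: 136 @ $16.50 + 91 @ $15.65 + 113 @ $12.40 = $5,069.35
Check: goods available $11,840.90 = COGS $6,771.55 + ending $5,069.35

COGS = $6,771.55; ending inventory = $5,069.35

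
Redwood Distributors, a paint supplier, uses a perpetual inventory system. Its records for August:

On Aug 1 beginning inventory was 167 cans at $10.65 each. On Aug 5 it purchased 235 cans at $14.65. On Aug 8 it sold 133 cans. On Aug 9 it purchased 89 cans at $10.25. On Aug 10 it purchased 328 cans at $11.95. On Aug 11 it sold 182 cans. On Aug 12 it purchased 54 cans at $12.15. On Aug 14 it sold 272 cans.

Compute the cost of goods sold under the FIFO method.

COGS = $7,280.75

Aug 8, 133 sold [FIFO — oldest first]: 133 @ $10.65 = $1,416.45
Aug 11, 182 sold [FIFO — oldest first]: 34 @ $10.65 + 148 @ $14.65 = $2,530.30
Aug 14, 272 sold [FIFO — oldest first]: 87 @ $14.65 + 89 @ $10.25 + 96 @ $11.95 = $3,334.00
Total COGS = $1,416.45 + $2,530.30 + $3,334.00 = $7,280.75
Ending inventory: 232 @ $11.95 + 54 @ $12.15 = $3,428.50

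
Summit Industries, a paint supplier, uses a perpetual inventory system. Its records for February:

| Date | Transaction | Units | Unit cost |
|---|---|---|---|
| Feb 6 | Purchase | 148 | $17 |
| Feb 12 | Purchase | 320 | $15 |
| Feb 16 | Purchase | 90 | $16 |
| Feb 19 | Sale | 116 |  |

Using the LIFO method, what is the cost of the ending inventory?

Ending inventory = $6,926

Feb 19, 116 sold [LIFO — newest first]: 90 @ $16 + 26 @ $15 = $1,830
Ending inventory: 148 @ $17 + 294 @ $15 = $6,926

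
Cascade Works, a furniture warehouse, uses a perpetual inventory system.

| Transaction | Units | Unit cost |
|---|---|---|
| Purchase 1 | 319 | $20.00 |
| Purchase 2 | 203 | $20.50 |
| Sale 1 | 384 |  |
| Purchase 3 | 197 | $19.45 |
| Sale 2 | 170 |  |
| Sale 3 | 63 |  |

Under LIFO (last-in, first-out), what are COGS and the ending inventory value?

Sale 1 (384) [LIFO — newest first]: 203 @ $20.50 + 181 @ $20.00 = $7,781.50
Sale 2 (170) [LIFO — newest first]: 170 @ $19.45 = $3,306.50
Sale 3 (63) [LIFO — newest first]: 27 @ $19.45 + 36 @ $20.00 = $1,245.15
Total COGS = $7,781.50 + $3,306.50 + $1,245.15 = $12,333.15
Ending inventory: 102 @ $20.00 = $2,040.00

COGS = $12,333.15; ending inventory = $2,040.00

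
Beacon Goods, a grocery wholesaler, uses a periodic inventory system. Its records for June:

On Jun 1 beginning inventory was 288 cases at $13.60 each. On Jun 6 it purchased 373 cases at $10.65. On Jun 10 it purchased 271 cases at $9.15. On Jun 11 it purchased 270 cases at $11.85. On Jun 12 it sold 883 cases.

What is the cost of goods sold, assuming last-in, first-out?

Jun 12, 883 sold [LIFO — newest first]: 270 @ $11.85 + 271 @ $9.15 + 342 @ $10.65 = $9,321.45
Ending inventory: 288 @ $13.60 + 31 @ $10.65 = $4,246.95

COGS = $9,321.45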